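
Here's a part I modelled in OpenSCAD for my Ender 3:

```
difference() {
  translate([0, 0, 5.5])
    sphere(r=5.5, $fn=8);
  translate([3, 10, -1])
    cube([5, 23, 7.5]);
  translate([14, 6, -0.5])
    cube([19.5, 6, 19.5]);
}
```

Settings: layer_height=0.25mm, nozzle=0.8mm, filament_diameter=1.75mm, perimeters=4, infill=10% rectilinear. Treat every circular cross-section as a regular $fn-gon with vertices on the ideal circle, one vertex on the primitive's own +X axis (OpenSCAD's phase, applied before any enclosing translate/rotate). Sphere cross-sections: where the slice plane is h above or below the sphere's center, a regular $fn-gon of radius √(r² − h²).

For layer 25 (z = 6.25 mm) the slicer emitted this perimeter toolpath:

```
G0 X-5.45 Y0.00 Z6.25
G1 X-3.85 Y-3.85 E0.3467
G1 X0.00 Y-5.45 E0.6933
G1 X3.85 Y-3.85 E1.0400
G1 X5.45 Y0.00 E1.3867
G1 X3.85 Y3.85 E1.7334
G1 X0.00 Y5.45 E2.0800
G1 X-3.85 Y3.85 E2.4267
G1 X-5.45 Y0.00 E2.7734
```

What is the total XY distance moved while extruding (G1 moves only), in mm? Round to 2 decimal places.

Sum the Euclidean lengths of each G1 segment: total = 33.35 mm.

33.35 mm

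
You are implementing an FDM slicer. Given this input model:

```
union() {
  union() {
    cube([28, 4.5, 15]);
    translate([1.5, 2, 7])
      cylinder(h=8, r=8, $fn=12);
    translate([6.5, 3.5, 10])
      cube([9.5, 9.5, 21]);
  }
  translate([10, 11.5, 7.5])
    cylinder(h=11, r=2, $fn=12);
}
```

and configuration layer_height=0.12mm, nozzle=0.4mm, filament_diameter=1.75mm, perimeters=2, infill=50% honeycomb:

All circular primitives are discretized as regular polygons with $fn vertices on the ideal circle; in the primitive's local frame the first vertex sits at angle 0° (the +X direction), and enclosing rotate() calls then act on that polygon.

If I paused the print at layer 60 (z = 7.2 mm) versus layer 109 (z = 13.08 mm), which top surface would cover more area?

layer 109 (z = 13.08 mm)

Layer 60 (z = 7.2): the 28×4.5 cube contributes its full rectangle (area 126.00 mm²); the r=8 cylinder at (1.5, 2) contributes a regular 12-gon of circumradius 8 (area = (12/2)·8.000²·sin(360°/12) = 192.00 mm²); the cube at (6.5, 3.5) is not intersected at this z (z outside [10, 31]); Merging all regions: the regions partially overlap — summed areas 318.00 mm² minus the doubly-counted overlap 41.38 mm² gives 276.62 mm² — area = 276.62 mm²; the cylinder at (10, 11.5) is not intersected at this z (z outside [7.5, 18.5]); Merging all regions: only that combined region is present, so the union is just that shape — area = 276.62 mm². So its area = 276.62 mm². Layer 109 (z = 13.08): the cube is present — its section is the full 28×4.5 rectangle (area 126.00 mm²); the r=8 cylinder at (1.5, 2) contributes a regular 12-gon of circumradius 8 (area = (12/2)·8.000²·sin(360°/12) = 192.00 mm²); the cube at (6.5, 3.5) is present — its section is the full 9.5×9.5 rectangle (area 90.25 mm²); Taking the union: the regions partially overlap — summed areas 408.25 mm² minus the doubly-counted overlap 55.93 mm² gives 352.32 mm² — area = 352.32 mm²; the cylinder at (10, 11.5): section is a regular 12-gon, circumradius r=2 (area = (12/2)·2.000²·sin(360°/12) = 12.00 mm²); Combining (union): the regions partially overlap — summed areas 364.32 mm² minus the doubly-counted overlap 11.21 mm² gives 353.11 mm² — area = 353.11 mm². So its area = 353.11 mm². Layer 109 is larger (353.11 vs 276.62 mm²).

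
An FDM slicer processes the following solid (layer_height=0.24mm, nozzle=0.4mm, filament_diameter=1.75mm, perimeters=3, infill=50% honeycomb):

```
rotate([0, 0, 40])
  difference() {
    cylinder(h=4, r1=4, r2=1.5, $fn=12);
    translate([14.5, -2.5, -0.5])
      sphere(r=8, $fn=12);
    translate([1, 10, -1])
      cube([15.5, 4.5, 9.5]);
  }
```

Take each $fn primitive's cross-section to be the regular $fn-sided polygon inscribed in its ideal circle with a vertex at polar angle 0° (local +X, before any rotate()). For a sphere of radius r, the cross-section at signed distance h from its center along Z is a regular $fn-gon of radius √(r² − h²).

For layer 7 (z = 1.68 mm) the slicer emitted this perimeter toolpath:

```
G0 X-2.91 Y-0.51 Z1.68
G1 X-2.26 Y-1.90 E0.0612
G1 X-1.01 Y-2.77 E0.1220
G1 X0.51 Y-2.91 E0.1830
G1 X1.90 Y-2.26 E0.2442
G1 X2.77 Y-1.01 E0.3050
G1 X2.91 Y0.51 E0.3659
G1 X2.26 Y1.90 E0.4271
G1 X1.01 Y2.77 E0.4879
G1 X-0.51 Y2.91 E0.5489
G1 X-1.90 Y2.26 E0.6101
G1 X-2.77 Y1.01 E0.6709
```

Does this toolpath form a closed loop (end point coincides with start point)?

no

Start point (G0): (-2.91, -0.51). End point (last G1): the path does not return to the start — open.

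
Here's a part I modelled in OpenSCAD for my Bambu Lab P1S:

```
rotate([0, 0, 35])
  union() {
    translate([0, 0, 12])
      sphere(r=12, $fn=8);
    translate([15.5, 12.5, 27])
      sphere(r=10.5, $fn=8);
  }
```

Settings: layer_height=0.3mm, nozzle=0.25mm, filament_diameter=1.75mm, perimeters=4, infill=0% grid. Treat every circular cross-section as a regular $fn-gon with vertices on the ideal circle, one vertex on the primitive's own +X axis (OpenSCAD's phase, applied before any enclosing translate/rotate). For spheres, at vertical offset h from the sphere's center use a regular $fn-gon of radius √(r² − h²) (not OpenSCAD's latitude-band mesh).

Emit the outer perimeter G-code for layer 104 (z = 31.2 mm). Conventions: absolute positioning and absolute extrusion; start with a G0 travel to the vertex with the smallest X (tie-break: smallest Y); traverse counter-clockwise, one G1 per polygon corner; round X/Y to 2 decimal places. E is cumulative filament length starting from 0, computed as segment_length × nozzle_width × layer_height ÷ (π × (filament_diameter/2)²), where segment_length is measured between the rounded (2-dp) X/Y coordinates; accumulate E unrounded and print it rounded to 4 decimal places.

At z = 31.2 mm: the sphere is absent (|z−center|=19.200 > r=12); the r=10.5 sphere at (15.5, 12.5) contributes a regular 8-gon of circumradius √(10.5²−4.2²) = 9.623; Taking the union: only the r=10.5 sphere at (15.5, 12.5) is present, so the union is just that shape — 1 connected region; (whole slice rotated 35° about Z — lengths, areas and connectivity unchanged). The outline is a single polygon with 8 vertices. Extrusion per mm of travel: 0.25 × 0.3 / (π × 0.875²) = 0.031181. Accumulating E over each segment gives final E = 1.8373.

G0 X-3.95 Y20.80 Z31.20
G1 X-2.36 Y13.61 E0.2296
G1 X3.86 Y9.65 E0.4595
G1 X11.05 Y11.25 E0.6892
G1 X15.00 Y17.46 E0.9187
G1 X13.41 Y24.65 E1.1483
G1 X7.20 Y28.61 E1.3780
G1 X0.01 Y27.01 E1.6076
G1 X-3.95 Y20.80 E1.8373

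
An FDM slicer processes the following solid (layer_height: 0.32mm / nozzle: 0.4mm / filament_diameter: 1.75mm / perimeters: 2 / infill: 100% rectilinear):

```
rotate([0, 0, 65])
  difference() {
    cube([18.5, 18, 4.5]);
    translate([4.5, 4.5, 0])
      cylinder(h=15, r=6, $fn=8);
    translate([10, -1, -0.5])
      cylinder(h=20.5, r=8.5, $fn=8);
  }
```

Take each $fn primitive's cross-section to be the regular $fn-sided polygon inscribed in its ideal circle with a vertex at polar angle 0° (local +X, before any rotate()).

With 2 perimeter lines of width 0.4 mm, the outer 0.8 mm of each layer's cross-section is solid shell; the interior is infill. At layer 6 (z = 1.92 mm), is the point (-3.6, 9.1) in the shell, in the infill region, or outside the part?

outside

At z = 1.92 mm: the 18.5×18 cube contributes its full rectangle; the r=6 cylinder at (4.5, 4.5) gives a regular 8-gon of circumradius 6 (constant along its height); the r=8.5 cylinder at (10, -1) gives a regular 8-gon of circumradius 8.5 (constant along its height); After the difference (first − rest): starting from the 18.5×18 cube, the r=6 cylinder at (4.5, 4.5) partially overlaps it — only the 90.96 mm² overlap (of its 101.82 mm²) is removed, clipping the outline; the r=8.5 cylinder at (10, -1) partially overlaps it — only the 45.07 mm² overlap (of its 204.35 mm²) is removed, clipping the outline — 2 connected regions; (rotated 65° about Z; rotation is an isometry so areas/perimeters/island counts are preserved). Overall, the cross-section has 2 separate islands. Undo the 65° rotation: the query point maps to (6.726, 7.109) in the un-rotated model frame. The nearest boundary edge runs (8.74, 8.74)→(4.50, 10.50); distance from the point to it = 2.28 mm. The point is not inside any of the regions above, so it lies outside the cross-section (2.28 mm from the nearest boundary).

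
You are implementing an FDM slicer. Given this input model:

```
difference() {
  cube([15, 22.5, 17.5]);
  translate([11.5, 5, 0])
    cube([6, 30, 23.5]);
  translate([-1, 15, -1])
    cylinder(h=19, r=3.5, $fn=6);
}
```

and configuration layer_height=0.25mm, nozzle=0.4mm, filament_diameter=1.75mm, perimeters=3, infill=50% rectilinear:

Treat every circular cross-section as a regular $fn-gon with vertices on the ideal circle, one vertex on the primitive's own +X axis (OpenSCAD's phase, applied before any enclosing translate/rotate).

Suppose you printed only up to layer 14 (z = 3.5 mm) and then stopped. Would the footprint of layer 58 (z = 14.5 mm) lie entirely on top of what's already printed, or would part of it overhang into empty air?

Compare the two slices. At z = 3.5: the cube is present — its section is the full 15×22.5 rectangle (area 337.50 mm²); the cube at (11.5, 5) (footprint 6×30) is included at this height (area 180.00 mm²); the r=3.5 cylinder at (-1, 15) gives a regular 6-gon of circumradius 3.5 (constant along its height) (area = (6/2)·3.500²·sin(360°/6) = 31.83 mm²); Subtracting the remaining from the first: starting from the 15×22.5 cube (337.50 mm²), the 6×30 cube at (11.5, 5) partially overlaps it — only the 61.25 mm² overlap (of its 180.00 mm²) is removed, clipping the outline; the r=3.5 cylinder at (-1, 15) partially overlaps it — only the 9.85 mm² overlap (of its 31.83 mm²) is removed, clipping the outline — area = 266.40 mm². At z = 14.5: the cube is present — its section is the full 15×22.5 rectangle (area 337.50 mm²); the 6×30 cube at (11.5, 5) contributes its full rectangle (area 180.00 mm²); the r=3.5 cylinder at (-1, 15) contributes a regular 6-gon of circumradius 3.5 (area = (6/2)·3.500²·sin(360°/6) = 31.83 mm²); Subtracting the remaining from the first: starting from the 15×22.5 cube (337.50 mm²), the 6×30 cube at (11.5, 5) partially overlaps it — only the 61.25 mm² overlap (of its 180.00 mm²) is removed, clipping the outline; the r=3.5 cylinder at (-1, 15) partially overlaps it — only the 9.85 mm² overlap (of its 31.83 mm²) is removed, clipping the outline — area = 266.40 mm². Checking containment: the cross-section at z = 14.5 is a subset of the cross-section at z = 3.5.

entirely on top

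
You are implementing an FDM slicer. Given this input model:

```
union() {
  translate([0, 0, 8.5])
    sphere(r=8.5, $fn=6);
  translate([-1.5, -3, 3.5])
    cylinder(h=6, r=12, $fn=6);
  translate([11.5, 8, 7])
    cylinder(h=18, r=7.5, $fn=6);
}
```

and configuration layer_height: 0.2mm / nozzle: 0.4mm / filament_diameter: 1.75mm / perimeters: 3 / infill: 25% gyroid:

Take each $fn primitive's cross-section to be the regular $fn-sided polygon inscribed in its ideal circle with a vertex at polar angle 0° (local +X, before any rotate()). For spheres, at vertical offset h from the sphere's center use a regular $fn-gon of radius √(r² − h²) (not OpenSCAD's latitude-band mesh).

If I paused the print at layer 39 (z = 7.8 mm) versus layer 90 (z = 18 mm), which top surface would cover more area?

Layer 39 (z = 7.8): the sphere: section is a regular 6-gon, circumradius = √(r²−h²) = √(8.5²−0.7²) = 8.471 (area = (6/2)·8.471²·sin(360°/6) = 186.44 mm²); the cylinder at (-1.5, -3): section is a regular 6-gon, circumradius r=12 (area = (6/2)·12.000²·sin(360°/6) = 374.12 mm²); the cylinder at (11.5, 8): section is a regular 6-gon, circumradius r=7.5 (area = (6/2)·7.500²·sin(360°/6) = 146.14 mm²); Merging all regions: the regions partially overlap — summed areas 706.70 mm² minus the doubly-counted overlap 187.32 mm² gives 519.39 mm² — area = 519.39 mm². So its area = 519.39 mm². Layer 90 (z = 18): the sphere is absent (|z−center|=9.500 > r=8.5); the cylinder at (-1.5, -3) is not intersected at this z (z outside [3.5, 9.5]); the r=7.5 cylinder at (11.5, 8) contributes a regular 6-gon of circumradius 7.5 (area = (6/2)·7.500²·sin(360°/6) = 146.14 mm²); Taking the union: only the r=7.5 cylinder at (11.5, 8) is present, so the union is just that shape — area = 146.14 mm². So its area = 146.14 mm². Layer 39 is larger (519.39 vs 146.14 mm²).

layer 39 (z = 7.8 mm)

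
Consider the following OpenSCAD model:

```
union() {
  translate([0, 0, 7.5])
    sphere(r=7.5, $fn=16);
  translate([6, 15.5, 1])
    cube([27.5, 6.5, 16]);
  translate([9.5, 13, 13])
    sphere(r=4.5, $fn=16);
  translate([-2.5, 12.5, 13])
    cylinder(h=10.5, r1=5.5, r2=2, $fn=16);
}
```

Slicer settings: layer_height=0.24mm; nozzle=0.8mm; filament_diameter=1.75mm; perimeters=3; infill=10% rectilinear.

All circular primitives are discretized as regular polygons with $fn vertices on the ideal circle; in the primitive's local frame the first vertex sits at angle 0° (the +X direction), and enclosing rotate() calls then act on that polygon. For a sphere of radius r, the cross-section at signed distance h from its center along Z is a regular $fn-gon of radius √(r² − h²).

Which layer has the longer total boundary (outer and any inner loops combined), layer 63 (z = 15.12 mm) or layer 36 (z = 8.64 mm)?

layer 36 (z = 8.64 mm)

Layer 63 (z = 15.12): the sphere is not intersected at this z (|z−center|=7.620 > r=7.5); the cube at (6, 15.5) is present — its section is the full 27.5×6.5 rectangle (perimeter 68.00 mm); the r=4.5 sphere at (9.5, 13) contributes a regular 16-gon of circumradius √(4.5²−2.12²) = 3.969 (perimeter = 2·16·3.969·sin(180°/16) = 24.78 mm); the cone at (-2.5, 12.5) contributes a regular 16-gon of circumradius 4.793 (interpolated between r1=5.5 and r2=2 at t=0.202) (perimeter = 2·16·4.793·sin(180°/16) = 29.92 mm); Taking the union: the regions partially overlap (shared area 5.97 mm²), so the edge portions inside another operand are dropped and the merged outline is re-measured after clipping — boundary = 109.75 mm. So its perimeter = 109.75 mm. Layer 36 (z = 8.64): the r=7.5 sphere slices to a regular 16-gon of circumradius 7.413 (√(r²−h²) with h=1.14 from center) (perimeter = 2·16·7.413·sin(180°/16) = 46.28 mm); the cube at (6, 15.5) (footprint 27.5×6.5) is included at this height (perimeter 68.00 mm); the r=4.5 sphere at (9.5, 13) slices to a regular 16-gon of circumradius 1.114 (√(r²−h²) with h=4.36 from center) (perimeter = 2·16·1.114·sin(180°/16) = 6.95 mm); the cone at (-2.5, 12.5) is not intersected at this z (z outside [13, 23.5]); Combining (union): the 3 present regions are separate (no shared area or edge), so areas and boundary lengths simply add and each stays a separate island — boundary = 121.23 mm. So its perimeter = 121.23 mm. Layer 36 is larger (121.23 vs 109.75 mm).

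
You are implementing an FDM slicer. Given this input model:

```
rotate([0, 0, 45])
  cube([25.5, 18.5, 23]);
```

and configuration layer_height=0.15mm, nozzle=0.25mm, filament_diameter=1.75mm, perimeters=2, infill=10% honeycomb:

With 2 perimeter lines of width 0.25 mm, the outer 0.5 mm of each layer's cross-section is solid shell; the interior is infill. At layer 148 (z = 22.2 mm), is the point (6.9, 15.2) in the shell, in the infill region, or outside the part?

infill

At z = 22.2 mm: the cube is present — its section is the full 25.5×18.5 rectangle; (rotated 45° about Z; rotation is an isometry so areas/perimeters/island counts are preserved). Overall, the cross-section is a single solid region. Undo the 45° rotation: the query point maps to (15.627, 5.869) in the un-rotated model frame. The nearest boundary edge runs (0.00, 0.00)→(25.50, 0.00); distance from the point to it = 5.87 mm. The point is inside the cross-section and 5.87 mm from the nearest boundary — more than the 0.5 mm shell width (2 × 0.25), so it's in the infill interior.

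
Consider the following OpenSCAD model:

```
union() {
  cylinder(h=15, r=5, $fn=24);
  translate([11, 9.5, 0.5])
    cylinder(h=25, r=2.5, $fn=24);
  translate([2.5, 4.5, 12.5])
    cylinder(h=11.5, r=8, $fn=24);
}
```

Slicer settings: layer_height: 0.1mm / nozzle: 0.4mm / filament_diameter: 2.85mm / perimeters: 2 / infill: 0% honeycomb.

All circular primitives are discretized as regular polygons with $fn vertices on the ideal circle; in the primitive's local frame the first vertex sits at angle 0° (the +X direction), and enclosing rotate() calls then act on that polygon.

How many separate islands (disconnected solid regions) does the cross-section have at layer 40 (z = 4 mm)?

2

At z = 4 mm: the r=5 cylinder contributes a regular 24-gon of circumradius 5; the r=2.5 cylinder at (11, 9.5) contributes a regular 24-gon of circumradius 2.5; the cylinder at (2.5, 4.5) does not reach this height (z outside [12.5, 24]); Combining (union): the 2 present regions are separate (no shared area or edge), so areas and boundary lengths simply add and each stays a separate island — 2 connected regions. Overall, the cross-section has 2 separate islands. Island count = 2.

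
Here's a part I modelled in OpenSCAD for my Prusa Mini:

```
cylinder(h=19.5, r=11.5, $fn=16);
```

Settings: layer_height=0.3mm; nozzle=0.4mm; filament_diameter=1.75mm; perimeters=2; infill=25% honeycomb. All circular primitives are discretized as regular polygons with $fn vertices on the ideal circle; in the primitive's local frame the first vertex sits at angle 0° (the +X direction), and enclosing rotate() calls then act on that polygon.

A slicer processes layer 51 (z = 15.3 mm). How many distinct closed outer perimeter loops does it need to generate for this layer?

1

At z = 15.3 mm: the r=11.5 cylinder contributes a regular 16-gon of circumradius 11.5. The result has 1 disconnected region.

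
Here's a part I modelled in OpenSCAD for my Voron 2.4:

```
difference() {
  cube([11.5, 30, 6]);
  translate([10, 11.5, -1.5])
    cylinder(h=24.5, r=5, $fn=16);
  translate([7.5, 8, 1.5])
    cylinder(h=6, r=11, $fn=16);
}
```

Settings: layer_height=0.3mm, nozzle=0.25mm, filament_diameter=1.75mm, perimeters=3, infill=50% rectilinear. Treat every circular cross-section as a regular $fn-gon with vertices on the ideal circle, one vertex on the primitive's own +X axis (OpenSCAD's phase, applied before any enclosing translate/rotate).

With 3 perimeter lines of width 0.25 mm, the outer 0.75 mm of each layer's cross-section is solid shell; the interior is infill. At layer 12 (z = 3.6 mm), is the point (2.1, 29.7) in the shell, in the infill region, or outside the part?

At z = 3.6 mm: the cube (footprint 11.5×30) is included at this height; the r=5 cylinder at (10, 11.5) contributes a regular 16-gon of circumradius 5; the r=11 cylinder at (7.5, 8) gives a regular 16-gon of circumradius 11 (constant along its height); Taking the first minus the rest: starting from the 11.5×30 cube, the r=5 cylinder at (10, 11.5) partially overlaps it — only the 52.82 mm² overlap (of its 76.54 mm²) is removed, clipping the outline; the r=11 cylinder at (7.5, 8) partially overlaps it — only the 155.95 mm² overlap (of its 370.44 mm²) is removed, clipping the outline — 2 connected regions. Overall, the cross-section has 2 separate islands. The nearest boundary edge runs (0.00, 30.00)→(11.50, 30.00); distance from the point to it = 0.30 mm. (Shell/infill is judged within the island containing the point — the largest one.) The point is inside the cross-section, 0.30 mm from the nearest boundary — within the 0.75 mm shell band (3 × 0.25).

shell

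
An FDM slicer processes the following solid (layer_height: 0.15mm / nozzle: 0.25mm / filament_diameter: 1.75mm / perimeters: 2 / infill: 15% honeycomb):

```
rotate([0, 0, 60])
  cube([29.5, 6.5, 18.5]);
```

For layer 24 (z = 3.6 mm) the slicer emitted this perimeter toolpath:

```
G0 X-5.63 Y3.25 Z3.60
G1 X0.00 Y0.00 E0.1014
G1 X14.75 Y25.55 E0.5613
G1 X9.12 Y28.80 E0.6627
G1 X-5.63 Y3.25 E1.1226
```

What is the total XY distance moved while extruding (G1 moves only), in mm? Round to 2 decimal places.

72.01 mm

Sum the Euclidean lengths of each G1 segment: total = 72.01 mm.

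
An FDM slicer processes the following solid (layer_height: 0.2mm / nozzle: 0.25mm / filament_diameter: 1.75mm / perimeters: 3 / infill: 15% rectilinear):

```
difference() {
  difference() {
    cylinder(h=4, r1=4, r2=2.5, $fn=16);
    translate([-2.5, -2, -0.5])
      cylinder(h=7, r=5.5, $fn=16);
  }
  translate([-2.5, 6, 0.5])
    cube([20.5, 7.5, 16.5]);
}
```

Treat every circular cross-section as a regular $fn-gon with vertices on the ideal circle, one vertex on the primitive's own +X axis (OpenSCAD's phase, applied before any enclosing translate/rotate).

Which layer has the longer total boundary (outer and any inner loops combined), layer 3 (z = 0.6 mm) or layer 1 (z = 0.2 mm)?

layer 1 (z = 0.2 mm)

Layer 3 (z = 0.6): the cone contributes a regular 16-gon of circumradius 3.775 (interpolated between r1=4 and r2=2.5 at t=0.150) (perimeter = 2·16·3.775·sin(180°/16) = 23.57 mm); the r=5.5 cylinder at (-2.5, -2) gives a regular 16-gon of circumradius 5.5 (constant along its height) (perimeter = 2·16·5.500·sin(180°/16) = 34.34 mm); After the difference (first − rest): starting from the cone, the r=5.5 cylinder at (-2.5, -2) partially overlaps it — only the 34.93 mm² overlap (of its 92.61 mm²) is removed, clipping the outline — boundary = 18.07 mm; the 20.5×7.5 cube at (-2.5, 6) contributes its full rectangle (perimeter 56.00 mm); Taking the first minus the rest: starting from the result so far, the 20.5×7.5 cube at (-2.5, 6) misses the remaining region (no effect) — boundary = 18.07 mm. So its perimeter = 18.07 mm. Layer 1 (z = 0.2): the cone contributes a regular 16-gon of circumradius 3.925 (interpolated between r1=4 and r2=2.5 at t=0.050) (perimeter = 2·16·3.925·sin(180°/16) = 24.50 mm); the cylinder at (-2.5, -2): section is a regular 16-gon, circumradius r=5.5 (perimeter = 2·16·5.500·sin(180°/16) = 34.34 mm); After the difference (first − rest): starting from the cone, the r=5.5 cylinder at (-2.5, -2) partially overlaps it — only the 36.91 mm² overlap (of its 92.61 mm²) is removed, clipping the outline — boundary = 19.58 mm; the cube at (-2.5, 6) does not reach this height (z outside [0.5, 17]); After the difference (first − rest): none of the subtracted shapes is present at this height, so the result so far is unchanged — boundary = 19.58 mm. So its perimeter = 19.58 mm. Layer 1 is larger (19.58 vs 18.07 mm).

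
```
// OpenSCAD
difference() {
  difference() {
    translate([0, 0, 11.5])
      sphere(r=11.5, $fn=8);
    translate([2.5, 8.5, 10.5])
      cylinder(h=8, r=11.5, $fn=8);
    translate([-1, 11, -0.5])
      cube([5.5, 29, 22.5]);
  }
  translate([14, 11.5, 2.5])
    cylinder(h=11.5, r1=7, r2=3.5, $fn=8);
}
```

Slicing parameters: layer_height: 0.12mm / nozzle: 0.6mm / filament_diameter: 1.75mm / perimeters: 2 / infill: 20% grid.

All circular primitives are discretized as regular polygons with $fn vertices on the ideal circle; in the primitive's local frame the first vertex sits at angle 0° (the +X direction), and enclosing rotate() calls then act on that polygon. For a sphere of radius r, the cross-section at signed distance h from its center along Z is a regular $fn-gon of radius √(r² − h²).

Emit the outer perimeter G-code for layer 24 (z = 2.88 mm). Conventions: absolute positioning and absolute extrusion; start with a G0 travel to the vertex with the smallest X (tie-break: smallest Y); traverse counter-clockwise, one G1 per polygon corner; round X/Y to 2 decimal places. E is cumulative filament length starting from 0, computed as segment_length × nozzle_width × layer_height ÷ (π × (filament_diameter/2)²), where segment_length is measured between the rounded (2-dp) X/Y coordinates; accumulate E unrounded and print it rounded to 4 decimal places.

At z = 2.88 mm: the sphere: section is a regular 8-gon, circumradius = √(r²−h²) = √(11.5²−8.62²) = 7.612; the cylinder at (2.5, 8.5) is absent (z outside [10.5, 18.5]); the cube at (-1, 11) is present — its section is the full 5.5×29 rectangle; Taking the first minus the rest: starting from the r=11.5 sphere, the 5.5×29 cube at (-1, 11) misses the remaining region (no effect) — 1 connected region; the cone at (14, 11.5) (r1=7→r2=3.5) has section circumradius 6.884 here — a regular 8-gon; After the difference (first − rest): starting from the result so far, the cone at (14, 11.5) misses the remaining region (no effect) — 1 connected region. The outline is a single polygon with 8 vertices. Extrusion per mm of travel: 0.6 × 0.12 / (π × 0.875²) = 0.029934. Accumulating E over each segment gives final E = 1.3947.

G0 X-7.61 Y0.00 Z2.88
G1 X-5.38 Y-5.38 E0.1743
G1 X0.00 Y-7.61 E0.3487
G1 X5.38 Y-5.38 E0.5230
G1 X7.61 Y0.00 E0.6973
G1 X5.38 Y5.38 E0.8717
G1 X0.00 Y7.61 E1.0460
G1 X-5.38 Y5.38 E1.2203
G1 X-7.61 Y0.00 E1.3947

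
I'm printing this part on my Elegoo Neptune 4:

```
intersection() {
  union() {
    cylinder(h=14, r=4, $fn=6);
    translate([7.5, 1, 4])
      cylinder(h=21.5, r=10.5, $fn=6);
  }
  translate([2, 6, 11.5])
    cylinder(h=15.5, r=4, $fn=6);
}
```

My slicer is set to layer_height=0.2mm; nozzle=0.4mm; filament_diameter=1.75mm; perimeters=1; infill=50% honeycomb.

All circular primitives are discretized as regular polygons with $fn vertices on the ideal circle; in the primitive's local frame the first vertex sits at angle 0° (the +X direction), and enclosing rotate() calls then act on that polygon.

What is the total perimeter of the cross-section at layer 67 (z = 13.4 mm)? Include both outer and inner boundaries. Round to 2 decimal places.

At z = 13.4 mm: the r=4 cylinder gives a regular 6-gon of circumradius 4 (constant along its height) (perimeter = 2·6·4.000·sin(180°/6) = 24.00 mm); the cylinder at (7.5, 1): section is a regular 6-gon, circumradius r=10.5 (perimeter = 2·6·10.500·sin(180°/6) = 63.00 mm); Combining (union): the regions partially overlap (shared area 34.06 mm²), so the edge portions inside another operand are dropped and the merged outline is re-measured after clipping — boundary = 65.00 mm; the r=4 cylinder at (2, 6) contributes a regular 6-gon of circumradius 4 (perimeter = 2·6·4.000·sin(180°/6) = 24.00 mm); After intersecting: the r=4 cylinder at (2, 6) partially overlaps that combined region; clipping to the common part keeps 33.49 mm² — boundary = 22.11 mm. Overall, the cross-section is a single solid region. Total boundary length (outer) = 22.11 mm.

22.11 mm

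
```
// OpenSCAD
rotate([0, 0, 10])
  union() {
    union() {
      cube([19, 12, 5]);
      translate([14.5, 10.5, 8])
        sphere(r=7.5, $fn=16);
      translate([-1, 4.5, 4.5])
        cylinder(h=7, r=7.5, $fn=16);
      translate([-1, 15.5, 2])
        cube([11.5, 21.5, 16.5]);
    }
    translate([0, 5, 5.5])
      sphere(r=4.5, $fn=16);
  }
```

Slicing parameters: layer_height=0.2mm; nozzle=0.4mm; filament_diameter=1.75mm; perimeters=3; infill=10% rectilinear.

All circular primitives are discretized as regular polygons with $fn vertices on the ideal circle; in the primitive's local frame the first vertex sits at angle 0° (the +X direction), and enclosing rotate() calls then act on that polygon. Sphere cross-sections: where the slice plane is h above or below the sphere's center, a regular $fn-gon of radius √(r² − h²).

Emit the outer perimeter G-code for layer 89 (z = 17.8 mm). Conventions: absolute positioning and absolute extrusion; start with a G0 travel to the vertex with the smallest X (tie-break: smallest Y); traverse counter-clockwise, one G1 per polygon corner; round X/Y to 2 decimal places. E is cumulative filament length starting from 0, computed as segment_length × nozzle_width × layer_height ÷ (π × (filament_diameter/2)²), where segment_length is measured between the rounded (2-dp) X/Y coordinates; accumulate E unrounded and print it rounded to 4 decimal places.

G0 X-7.41 Y36.26 Z17.80
G1 X-3.68 Y15.09 E0.7150
G1 X7.65 Y17.09 E1.0976
G1 X3.92 Y38.26 E1.8126
G1 X-7.41 Y36.26 E2.1953

At z = 17.8 mm: the cube is absent (z outside [0, 5]); the sphere at (14.5, 10.5) does not reach this height (|z−center|=9.800 > r=7.5); the cylinder at (-1, 4.5) is absent (z outside [4.5, 11.5]); the 11.5×21.5 cube at (-1, 15.5) contributes its full rectangle; Combining (union): only the 11.5×21.5 cube at (-1, 15.5) is present, so the union is just that shape — 1 connected region; the sphere at (0, 5) is not intersected at this z (|z−center|=12.300 > r=4.5); Taking the union: only the result so far is present, so the union is just that shape — 1 connected region; (rotated 10° about Z; rotation is an isometry so areas/perimeters/island counts are preserved). The outline is a single polygon with 4 vertices. Extrusion per mm of travel: 0.4 × 0.2 / (π × 0.875²) = 0.033260. Accumulating E over each segment gives final E = 2.1953.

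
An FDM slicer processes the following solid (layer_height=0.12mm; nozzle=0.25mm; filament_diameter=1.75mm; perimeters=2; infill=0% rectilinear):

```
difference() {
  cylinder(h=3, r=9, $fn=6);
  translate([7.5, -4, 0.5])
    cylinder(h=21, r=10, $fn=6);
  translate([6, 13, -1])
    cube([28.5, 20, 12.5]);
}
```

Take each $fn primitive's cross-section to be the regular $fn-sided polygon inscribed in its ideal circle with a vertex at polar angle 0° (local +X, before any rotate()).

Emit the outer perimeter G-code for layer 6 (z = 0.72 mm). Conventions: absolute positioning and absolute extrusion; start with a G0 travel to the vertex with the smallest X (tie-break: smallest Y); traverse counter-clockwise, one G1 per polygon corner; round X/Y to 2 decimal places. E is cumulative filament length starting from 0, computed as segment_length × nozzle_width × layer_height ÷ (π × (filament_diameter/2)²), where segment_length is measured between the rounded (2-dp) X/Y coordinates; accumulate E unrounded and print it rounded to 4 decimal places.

At z = 0.72 mm: the cylinder: section is a regular 6-gon, circumradius r=9; the r=10 cylinder at (7.5, -4) gives a regular 6-gon of circumradius 10 (constant along its height); the cube at (6, 13) (footprint 28.5×20) is included at this height; Subtracting the remaining from the first: starting from the r=9 cylinder, the r=10 cylinder at (7.5, -4) partially overlaps it — only the 93.61 mm² overlap (of its 259.81 mm²) is removed, clipping the outline; the 28.5×20 cube at (6, 13) misses the remaining region (no effect) — 1 connected region. The outline is a single polygon with 8 vertices. Extrusion per mm of travel: 0.25 × 0.12 / (π × 0.875²) = 0.012473. Accumulating E over each segment gives final E = 0.6609.

G0 X-9.00 Y0.00 Z0.72
G1 X-4.50 Y-7.79 E0.1122
G1 X-0.31 Y-7.79 E0.1645
G1 X-2.50 Y-4.00 E0.2191
G1 X2.50 Y4.66 E0.3438
G1 X6.31 Y4.66 E0.3913
G1 X4.50 Y7.79 E0.4364
G1 X-4.50 Y7.79 E0.5487
G1 X-9.00 Y0.00 E0.6609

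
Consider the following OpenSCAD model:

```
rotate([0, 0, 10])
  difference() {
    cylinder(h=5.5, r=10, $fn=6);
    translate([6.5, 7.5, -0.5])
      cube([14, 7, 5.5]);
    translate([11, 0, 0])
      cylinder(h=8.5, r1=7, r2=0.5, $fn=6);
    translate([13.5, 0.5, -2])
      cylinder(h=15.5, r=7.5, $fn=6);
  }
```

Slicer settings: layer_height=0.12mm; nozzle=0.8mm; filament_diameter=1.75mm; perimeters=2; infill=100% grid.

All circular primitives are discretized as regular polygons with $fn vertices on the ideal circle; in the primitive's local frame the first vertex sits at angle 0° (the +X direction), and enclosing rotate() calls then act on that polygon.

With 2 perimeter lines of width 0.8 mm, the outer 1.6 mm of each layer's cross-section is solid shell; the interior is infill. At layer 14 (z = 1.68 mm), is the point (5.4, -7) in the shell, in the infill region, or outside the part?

shell

At z = 1.68 mm: the r=10 cylinder gives a regular 6-gon of circumradius 10 (constant along its height); the 14×7 cube at (6.5, 7.5) contributes its full rectangle; the cone at (11, 0) contributes a regular 6-gon of circumradius 5.715 (interpolated between r1=7 and r2=0.5 at t=0.198); the cylinder at (13.5, 0.5): section is a regular 6-gon, circumradius r=7.5; Taking the first minus the rest: starting from the r=10 cylinder, the 14×7 cube at (6.5, 7.5) misses the remaining region (no effect); the cone at (11, 0) partially overlaps it — only the 19.26 mm² overlap (of its 84.87 mm²) is removed, clipping the outline; the r=7.5 cylinder at (13.5, 0.5) misses the remaining region (no effect) — 1 connected region; (whole slice rotated 10° about Z — lengths, areas and connectivity unchanged). Overall, the cross-section is a single solid region. Undo the 10° rotation: the query point maps to (4.102, -7.831) in the un-rotated model frame. The nearest boundary edge runs (5.00, -8.66)→(-5.00, -8.66); distance from the point to it = 0.83 mm. The point is inside the cross-section, 0.83 mm from the nearest boundary — within the 1.6 mm shell band (2 × 0.8).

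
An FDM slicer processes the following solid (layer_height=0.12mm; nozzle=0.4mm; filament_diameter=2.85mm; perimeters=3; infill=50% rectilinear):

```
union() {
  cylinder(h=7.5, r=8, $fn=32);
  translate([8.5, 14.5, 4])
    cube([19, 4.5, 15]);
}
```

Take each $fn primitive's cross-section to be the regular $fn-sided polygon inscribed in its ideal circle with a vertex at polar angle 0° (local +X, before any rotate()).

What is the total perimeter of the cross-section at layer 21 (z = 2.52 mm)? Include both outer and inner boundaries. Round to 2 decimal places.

50.18 mm

At z = 2.52 mm: the cylinder: section is a regular 32-gon, circumradius r=8 (perimeter = 2·32·8.000·sin(180°/32) = 50.18 mm); the cube at (8.5, 14.5) is absent (z outside [4, 19]); Taking the union: only the r=8 cylinder is present, so the union is just that shape — boundary = 50.18 mm. Overall, the cross-section is a single solid region. Total boundary length (outer) = 50.18 mm.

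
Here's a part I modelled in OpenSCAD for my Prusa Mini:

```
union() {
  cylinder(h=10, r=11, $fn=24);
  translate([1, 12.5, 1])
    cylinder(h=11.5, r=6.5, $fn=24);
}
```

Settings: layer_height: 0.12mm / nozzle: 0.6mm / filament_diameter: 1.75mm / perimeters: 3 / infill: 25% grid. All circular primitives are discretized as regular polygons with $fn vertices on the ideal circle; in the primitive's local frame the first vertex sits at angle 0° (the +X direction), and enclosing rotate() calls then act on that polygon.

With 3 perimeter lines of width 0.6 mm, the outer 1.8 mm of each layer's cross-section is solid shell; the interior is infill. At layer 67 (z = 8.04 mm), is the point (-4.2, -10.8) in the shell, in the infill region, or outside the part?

outside

At z = 8.04 mm: the r=11 cylinder gives a regular 24-gon of circumradius 11 (constant along its height); the r=6.5 cylinder at (1, 12.5) contributes a regular 24-gon of circumradius 6.5; Combining (union): the regions partially overlap (shared area 38.31 mm²), so overlapping operands fuse into one piece — 1 connected region. Overall, the cross-section is a single solid region. The nearest boundary edge runs (-2.85, -10.63)→(-5.50, -9.53); distance from the point to it = 0.68 mm. The point is not inside any of the regions above, so it lies outside the cross-section (0.68 mm from the nearest boundary).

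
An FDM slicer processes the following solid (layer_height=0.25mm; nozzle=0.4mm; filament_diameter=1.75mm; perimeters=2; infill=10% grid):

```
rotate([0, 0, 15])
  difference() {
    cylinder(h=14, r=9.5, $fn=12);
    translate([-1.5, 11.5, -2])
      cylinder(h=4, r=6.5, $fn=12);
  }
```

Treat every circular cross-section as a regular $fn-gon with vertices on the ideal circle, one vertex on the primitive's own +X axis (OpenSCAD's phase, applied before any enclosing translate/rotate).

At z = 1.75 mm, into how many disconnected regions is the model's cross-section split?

1

At z = 1.75 mm: the r=9.5 cylinder contributes a regular 12-gon of circumradius 9.5; the r=6.5 cylinder at (-1.5, 11.5) gives a regular 12-gon of circumradius 6.5 (constant along its height); Taking the first minus the rest: starting from the r=9.5 cylinder, the r=6.5 cylinder at (-1.5, 11.5) partially overlaps it — only the 28.31 mm² overlap (of its 126.75 mm²) is removed, clipping the outline — 1 connected region; (rotated 15° about Z; rotation is an isometry so areas/perimeters/island counts are preserved). The result has 1 disconnected region.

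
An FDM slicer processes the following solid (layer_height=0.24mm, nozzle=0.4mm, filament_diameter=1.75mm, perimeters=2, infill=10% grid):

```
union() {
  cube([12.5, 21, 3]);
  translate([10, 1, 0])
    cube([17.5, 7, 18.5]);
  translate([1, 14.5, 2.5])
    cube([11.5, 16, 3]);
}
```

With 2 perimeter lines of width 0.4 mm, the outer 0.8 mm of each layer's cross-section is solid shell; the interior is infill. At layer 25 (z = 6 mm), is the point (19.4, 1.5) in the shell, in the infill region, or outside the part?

shell

At z = 6 mm: the cube does not reach this height (z outside [0, 3]); the cube at (10, 1) (footprint 17.5×7) is included at this height; the cube at (1, 14.5) is absent (z outside [2.5, 5.5]); Merging all regions: only the 17.5×7 cube at (10, 1) is present, so the union is just that shape — 1 connected region. Overall, the cross-section is a single solid region. The nearest boundary edge runs (10.00, 1.00)→(27.50, 1.00); distance from the point to it = 0.50 mm. The point is inside the cross-section, 0.50 mm from the nearest boundary — within the 0.8 mm shell band (2 × 0.4).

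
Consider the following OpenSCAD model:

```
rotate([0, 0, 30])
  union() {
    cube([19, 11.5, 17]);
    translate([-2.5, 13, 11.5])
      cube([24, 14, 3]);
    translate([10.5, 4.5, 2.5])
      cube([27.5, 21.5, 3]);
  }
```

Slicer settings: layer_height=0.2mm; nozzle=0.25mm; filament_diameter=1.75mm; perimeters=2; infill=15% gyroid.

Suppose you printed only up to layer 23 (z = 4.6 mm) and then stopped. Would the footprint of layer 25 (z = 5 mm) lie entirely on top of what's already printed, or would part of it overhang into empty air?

Compare the two slices. At z = 4.6: the cube (footprint 19×11.5) is included at this height (area 218.50 mm²); the cube at (-2.5, 13) is not intersected at this z (z outside [11.5, 14.5]); the cube at (10.5, 4.5) (footprint 27.5×21.5) is included at this height (area 591.25 mm²); Merging all regions: the regions partially overlap — summed areas 809.75 mm² minus the doubly-counted overlap 59.50 mm² gives 750.25 mm² — area = 750.25 mm²; (whole slice rotated 30° about Z — lengths, areas and connectivity unchanged). At z = 5: the 19×11.5 cube contributes its full rectangle (area 218.50 mm²); the cube at (-2.5, 13) does not reach this height (z outside [11.5, 14.5]); the cube at (10.5, 4.5) (footprint 27.5×21.5) is included at this height (area 591.25 mm²); Combining (union): the regions partially overlap — summed areas 809.75 mm² minus the doubly-counted overlap 59.50 mm² gives 750.25 mm² — area = 750.25 mm²; (rotated 30° about Z; rotation is an isometry so areas/perimeters/island counts are preserved). Checking containment: the cross-section at z = 5 is a subset of the cross-section at z = 4.6.

entirely on top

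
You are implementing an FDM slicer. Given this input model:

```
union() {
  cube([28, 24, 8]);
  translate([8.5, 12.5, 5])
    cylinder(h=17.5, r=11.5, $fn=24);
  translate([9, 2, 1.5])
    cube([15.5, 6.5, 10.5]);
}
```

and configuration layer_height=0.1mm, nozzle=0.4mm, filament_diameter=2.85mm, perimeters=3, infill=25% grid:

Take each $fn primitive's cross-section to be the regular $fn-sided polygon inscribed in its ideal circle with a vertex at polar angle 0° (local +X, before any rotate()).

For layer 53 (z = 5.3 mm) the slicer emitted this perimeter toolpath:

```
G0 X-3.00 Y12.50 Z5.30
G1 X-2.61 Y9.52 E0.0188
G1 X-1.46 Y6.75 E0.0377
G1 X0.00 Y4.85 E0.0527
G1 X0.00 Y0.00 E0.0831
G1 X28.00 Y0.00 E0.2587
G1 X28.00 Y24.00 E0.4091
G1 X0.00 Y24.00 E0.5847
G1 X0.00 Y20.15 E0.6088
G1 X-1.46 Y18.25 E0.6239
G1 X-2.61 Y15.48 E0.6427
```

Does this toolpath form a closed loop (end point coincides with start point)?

Start point (G0): (-3.00, 12.50). End point (last G1): the path does not return to the start — open.

no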